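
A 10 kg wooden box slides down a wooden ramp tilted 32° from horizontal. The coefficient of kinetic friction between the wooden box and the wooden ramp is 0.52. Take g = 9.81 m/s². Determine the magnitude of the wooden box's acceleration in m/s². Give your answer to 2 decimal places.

Resolving the weight along the incline: the component pulling the wooden box down the slope is mg sin 32° = 10 × 9.81 × 0.5299 = 51.983 N, and the normal force is N = mg cos 32° = 10 × 9.81 × 0.8480 = 83.189 N.
Kinetic friction acts up the slope with magnitude f = μN = 0.52 × 83.189 = 43.258 N.
Net force along the incline is 51.983 − 43.258 = 8.725 N, so a = 8.725 / 10 = 0.8725 m/s².

0.87 m/s²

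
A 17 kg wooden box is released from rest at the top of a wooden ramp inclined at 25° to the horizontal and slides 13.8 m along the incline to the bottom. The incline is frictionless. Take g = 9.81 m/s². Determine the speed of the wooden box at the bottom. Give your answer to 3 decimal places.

10.697 m/s

The weight component along the incline is mg sin 25° = 70.480 N and the normal force is N = mg cos 25° = 151.145 N.
With no friction, a = g sin 25° = 4.1459 m/s².
Starting from rest over a distance of 13.8 m, v² = 2aL = 2 × 4.1459 × 13.8 = 114.4268, so v = 10.6970 m/s.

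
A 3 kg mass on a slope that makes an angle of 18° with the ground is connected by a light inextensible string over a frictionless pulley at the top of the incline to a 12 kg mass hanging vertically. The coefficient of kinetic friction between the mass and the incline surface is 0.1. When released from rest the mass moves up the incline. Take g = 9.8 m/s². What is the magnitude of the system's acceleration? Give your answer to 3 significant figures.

7.05 m/s²

For the mass on the incline: the weight component along the slope is m₁g sin 18° = 3 × 9.8 × 0.3090 = 9.085 N and the normal force is N = m₁g cos 18° = 27.961 N.
Kinetic friction opposes the mass's motion up the incline: f = μN = 0.1 × 27.961 = 2.796 N acting down the slope.
Newton's second law for the mass (up-slope positive): T − 9.085 − 2.796 = 3 a. For the hanging mass (downward positive): 12 × 9.8 − T = 12 a.
Adding the two equations eliminates T: 105.719 = 15 a, so a = 7.0479 m/s².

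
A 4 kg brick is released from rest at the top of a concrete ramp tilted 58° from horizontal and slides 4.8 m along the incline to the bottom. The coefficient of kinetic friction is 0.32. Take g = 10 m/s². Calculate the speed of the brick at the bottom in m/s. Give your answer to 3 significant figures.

The weight component along the incline is mg sin 58° = 33.922 N and the normal force is N = mg cos 58° = 21.197 N.
Friction up the slope is f = μN = 0.32 × 21.197 = 6.783 N, so the net downslope force is 33.922 − 6.783 = 27.139 N and a = 27.139 / 4 = 6.7847 m/s².
Starting from rest over a distance of 4.8 m, v² = 2aL = 2 × 6.7847 × 4.8 = 65.1331, so v = 8.0705 m/s.

8.07 m/s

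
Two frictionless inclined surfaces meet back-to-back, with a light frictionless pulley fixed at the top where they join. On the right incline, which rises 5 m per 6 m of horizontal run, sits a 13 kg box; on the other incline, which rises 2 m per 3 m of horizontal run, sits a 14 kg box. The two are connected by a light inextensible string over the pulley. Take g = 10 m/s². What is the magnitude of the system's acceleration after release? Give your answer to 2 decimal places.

Resolve each weight along its own incline: the 13 kg mass has component 13 × 10 × sin 39.81° = 83.224 N down its slope, and the 14 kg mass has 14 × 10 × sin 33.69° = 77.658 N down its slope.
The 13 kg side's 83.224 N exceeds the other side's 77.658 N, so that mass slides down and the 14 kg mass slides up. Taking that direction as positive, Newton's second law for the whole system gives 83.224 − 77.658 = (13 + 14) a, so a = 5.566 / 27 = 0.2061 m/s².

0.21 m/s²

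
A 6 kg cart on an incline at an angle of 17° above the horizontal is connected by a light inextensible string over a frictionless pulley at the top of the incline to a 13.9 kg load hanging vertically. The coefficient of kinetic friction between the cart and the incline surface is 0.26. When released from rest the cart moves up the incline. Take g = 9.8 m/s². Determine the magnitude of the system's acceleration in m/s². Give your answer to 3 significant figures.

5.25 m/s²

For the cart on the incline: the weight component along the slope is m₁g sin 17° = 6 × 9.8 × 0.2924 = 17.193 N and the normal force is N = m₁g cos 17° = 56.231 N.
Kinetic friction opposes the cart's motion up the incline: f = μN = 0.26 × 56.231 = 14.620 N acting down the slope.
Newton's second law for the cart (up-slope positive): T − 17.193 − 14.620 = 6 a. For the hanging load (downward positive): 13.9 × 9.8 − T = 13.9 a.
Adding the two equations eliminates T: 104.407 = 19.9 a, so a = 5.2466 m/s².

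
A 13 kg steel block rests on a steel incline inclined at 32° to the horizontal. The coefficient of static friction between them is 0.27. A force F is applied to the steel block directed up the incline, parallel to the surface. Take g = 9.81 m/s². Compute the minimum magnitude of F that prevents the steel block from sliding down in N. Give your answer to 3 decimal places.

The normal force is N = mg cos 32° = 108.152 N. With F at its minimum the steel block is on the verge of sliding down, so static friction is at its maximum μ_s N = 0.27 × 108.152 = 29.201 N and acts up the slope.
Equilibrium along the incline: F + μ_s N = mg sin 32°, so F = 67.581 − 29.201 = 38.380 N.

38.380 N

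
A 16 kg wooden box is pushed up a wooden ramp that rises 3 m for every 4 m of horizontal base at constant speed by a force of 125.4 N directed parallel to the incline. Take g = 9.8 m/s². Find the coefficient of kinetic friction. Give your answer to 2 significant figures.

0.25

At constant speed ΣF = 0 along the incline. The applied 125.4 N acts up the slope; the weight component mg sin 36.87° = 94.080 N and kinetic friction μN both act down the slope.
So 125.4 = 94.080 + μ × 125.440, giving μ = (125.4 − 94.080) / 125.440 = 0.2497.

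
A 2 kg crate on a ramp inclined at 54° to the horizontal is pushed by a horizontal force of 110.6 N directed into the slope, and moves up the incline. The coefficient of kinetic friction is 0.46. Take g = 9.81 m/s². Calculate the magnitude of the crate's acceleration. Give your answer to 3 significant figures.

1.34 m/s²

The horizontal push has components F cos 54° = 110.6 × 0.5878 = 65.011 N up the incline and F sin 54° = 110.6 × 0.8090 = 89.475 N pressing into the surface.
The normal force is therefore N = mg cos 54° + F sin 54° = 11.533 + 89.475 = 101.008 N, and kinetic friction down the slope is μN = 0.46 × 101.008 = 46.464 N.
Along the incline: F cos 54° − mg sin 54° − μN = ma, so 65.011 − 15.873 − 46.464 = 2 a, giving a = 1.3370 m/s².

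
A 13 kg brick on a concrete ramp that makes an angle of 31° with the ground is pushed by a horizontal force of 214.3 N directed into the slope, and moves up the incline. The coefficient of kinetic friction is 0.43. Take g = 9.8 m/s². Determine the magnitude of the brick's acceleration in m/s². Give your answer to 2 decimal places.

1.82 m/s²

The horizontal push has components F cos 31° = 214.3 × 0.8572 = 183.698 N up the incline and F sin 31° = 214.3 × 0.5150 = 110.365 N pressing into the surface.
The normal force is therefore N = mg cos 31° + F sin 31° = 109.207 + 110.365 = 219.572 N, and kinetic friction down the slope is μN = 0.43 × 219.572 = 94.416 N.
Along the incline: F cos 31° − mg sin 31° − μN = ma, so 183.698 − 65.611 − 94.416 = 13 a, giving a = 1.8208 m/s².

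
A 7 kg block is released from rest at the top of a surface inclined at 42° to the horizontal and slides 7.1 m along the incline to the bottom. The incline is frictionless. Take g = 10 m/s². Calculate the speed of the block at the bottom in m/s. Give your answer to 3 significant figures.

9.75 m/s

The weight component along the incline is mg sin 42° = 46.839 N and the normal force is N = mg cos 42° = 52.020 N.
With no friction, a = g sin 42° = 6.6913 m/s².
Starting from rest over a distance of 7.1 m, v² = 2aL = 2 × 6.6913 × 7.1 = 95.0165, so v = 9.7476 m/s.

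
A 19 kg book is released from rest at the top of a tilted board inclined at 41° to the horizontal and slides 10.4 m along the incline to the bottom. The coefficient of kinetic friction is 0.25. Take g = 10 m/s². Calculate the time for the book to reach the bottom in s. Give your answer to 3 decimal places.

The weight component along the incline is mg sin 41° = 124.651 N and the normal force is N = mg cos 41° = 143.395 N.
Friction up the slope is f = μN = 0.25 × 143.395 = 35.849 N, so the net downslope force is 124.651 − 35.849 = 88.802 N and a = 88.802 / 19 = 4.6738 m/s².
Starting from rest, L = ½at², so t = √(2L/a) = √(2 × 10.4 / 4.6738) = 2.1096 s.

2.110 s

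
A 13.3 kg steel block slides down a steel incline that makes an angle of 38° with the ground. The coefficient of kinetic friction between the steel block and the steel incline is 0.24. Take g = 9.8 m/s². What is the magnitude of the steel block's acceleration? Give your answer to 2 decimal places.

Resolving the weight along the incline: the component pulling the steel block down the slope is mg sin 38° = 13.3 × 9.8 × 0.6157 = 80.250 N, and the normal force is N = mg cos 38° = 13.3 × 9.8 × 0.7880 = 102.708 N.
Kinetic friction acts up the slope with magnitude f = μN = 0.24 × 102.708 = 24.650 N.
Net force along the incline is 80.250 − 24.650 = 55.600 N, so a = 55.600 / 13.3 = 4.1805 m/s².

4.18 m/s²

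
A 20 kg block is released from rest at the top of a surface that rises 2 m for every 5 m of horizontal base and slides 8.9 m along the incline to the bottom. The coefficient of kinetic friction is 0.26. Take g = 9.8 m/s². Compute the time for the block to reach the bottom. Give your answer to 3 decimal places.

The weight component along the incline is mg sin 21.80° = 72.793 N and the normal force is N = mg cos 21.80° = 181.981 N.
Friction up the slope is f = μN = 0.26 × 181.981 = 47.315 N, so the net downslope force is 72.793 − 47.315 = 25.478 N and a = 25.478 / 20 = 1.2739 m/s².
Starting from rest, L = ½at², so t = √(2L/a) = √(2 × 8.9 / 1.2739) = 3.7380 s.

3.738 s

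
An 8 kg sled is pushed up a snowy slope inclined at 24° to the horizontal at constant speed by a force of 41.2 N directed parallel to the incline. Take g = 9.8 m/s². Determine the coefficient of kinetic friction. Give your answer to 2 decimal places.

0.13

At constant speed ΣF = 0 along the incline. The applied 41.2 N acts up the slope; the weight component mg sin 24° = 31.888 N and kinetic friction μN both act down the slope.
So 41.2 = 31.888 + μ × 71.622, giving μ = (41.2 − 31.888) / 71.622 = 0.1300.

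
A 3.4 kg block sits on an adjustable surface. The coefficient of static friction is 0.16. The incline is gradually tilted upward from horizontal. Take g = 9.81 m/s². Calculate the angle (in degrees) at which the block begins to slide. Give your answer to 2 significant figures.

9.1°

At the threshold of sliding, static friction is at its maximum μ_s N and exactly balances the weight component along the incline: mg sin θ = μ_s mg cos θ.
Hence tan θ = μ_s = 0.16, so θ = arctan(0.16) = 9.0903°.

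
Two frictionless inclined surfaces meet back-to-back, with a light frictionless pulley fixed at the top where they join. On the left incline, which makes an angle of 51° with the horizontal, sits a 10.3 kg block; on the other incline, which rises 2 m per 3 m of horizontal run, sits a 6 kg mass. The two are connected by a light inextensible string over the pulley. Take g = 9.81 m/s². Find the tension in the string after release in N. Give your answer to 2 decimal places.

49.54 N

Resolve each weight along its own incline: the 10.3 kg mass has component 10.3 × 9.81 × sin 51° = 78.525 N down its slope, and the 6 kg mass has 6 × 9.81 × sin 33.69° = 32.650 N down its slope.
The 10.3 kg side's 78.525 N exceeds the other side's 32.650 N, so that mass slides down and the 6 kg mass slides up. Taking that direction as positive, Newton's second law for the whole system gives 78.525 − 32.650 = (10.3 + 6) a, so a = 45.875 / 16.3 = 2.8144 m/s².
For the 6 kg mass (up-slope positive): T − 32.650 = 6 × 2.8144, so T = 49.536 N.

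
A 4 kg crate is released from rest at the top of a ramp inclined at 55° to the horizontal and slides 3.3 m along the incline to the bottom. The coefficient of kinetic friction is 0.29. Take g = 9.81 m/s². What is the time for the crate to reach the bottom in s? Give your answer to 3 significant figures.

1.02 s

The weight component along the incline is mg sin 55° = 32.144 N and the normal force is N = mg cos 55° = 22.507 N.
Friction up the slope is f = μN = 0.29 × 22.507 = 6.527 N, so the net downslope force is 32.144 − 6.527 = 25.617 N and a = 25.617 / 4 = 6.4043 m/s².
Starting from rest, L = ½at², so t = √(2L/a) = √(2 × 3.3 / 6.4043) = 1.0152 s.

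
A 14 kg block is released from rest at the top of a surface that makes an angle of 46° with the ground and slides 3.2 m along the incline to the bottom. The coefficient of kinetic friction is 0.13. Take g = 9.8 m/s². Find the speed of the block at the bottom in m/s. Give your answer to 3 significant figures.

6.28 m/s

The weight component along the incline is mg sin 46° = 98.693 N and the normal force is N = mg cos 46° = 95.307 N.
Friction up the slope is f = μN = 0.13 × 95.307 = 12.390 N, so the net downslope force is 98.693 − 12.390 = 86.303 N and a = 86.303 / 14 = 6.1645 m/s².
Starting from rest over a distance of 3.2 m, v² = 2aL = 2 × 6.1645 × 3.2 = 39.4528, so v = 6.2811 m/s.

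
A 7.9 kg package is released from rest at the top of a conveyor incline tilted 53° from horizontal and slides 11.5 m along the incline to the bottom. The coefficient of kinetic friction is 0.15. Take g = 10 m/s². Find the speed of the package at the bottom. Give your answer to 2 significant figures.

The weight component along the incline is mg sin 53° = 63.092 N and the normal force is N = mg cos 53° = 47.543 N.
Friction up the slope is f = μN = 0.15 × 47.543 = 7.131 N, so the net downslope force is 63.092 − 7.131 = 55.961 N and a = 55.961 / 7.9 = 7.0837 m/s².
Starting from rest over a distance of 11.5 m, v² = 2aL = 2 × 7.0837 × 11.5 = 162.9251, so v = 12.7642 m/s.

13 m/s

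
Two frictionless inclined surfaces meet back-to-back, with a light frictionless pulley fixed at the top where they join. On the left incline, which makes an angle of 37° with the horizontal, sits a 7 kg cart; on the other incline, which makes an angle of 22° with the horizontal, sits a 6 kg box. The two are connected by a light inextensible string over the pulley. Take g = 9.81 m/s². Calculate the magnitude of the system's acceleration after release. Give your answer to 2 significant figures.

1.5 m/s²

Resolve each weight along its own incline: the 7 kg mass has component 7 × 9.81 × sin 37° = 41.327 N down its slope, and the 6 kg mass has 6 × 9.81 × sin 22° = 22.049 N down its slope.
The 7 kg side's 41.327 N exceeds the other side's 22.049 N, so that mass slides down and the 6 kg mass slides up. Taking that direction as positive, Newton's second law for the whole system gives 41.327 − 22.049 = (7 + 6) a, so a = 19.278 / 13 = 1.4829 m/s².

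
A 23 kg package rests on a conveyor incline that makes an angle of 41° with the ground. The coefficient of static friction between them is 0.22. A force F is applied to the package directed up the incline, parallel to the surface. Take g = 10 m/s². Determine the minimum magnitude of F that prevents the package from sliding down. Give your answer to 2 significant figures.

The normal force is N = mg cos 41° = 173.583 N. With F at its minimum the package is on the verge of sliding down, so static friction is at its maximum μ_s N = 0.22 × 173.583 = 38.188 N and acts up the slope.
Equilibrium along the incline: F + μ_s N = mg sin 41°, so F = 150.894 − 38.188 = 112.706 N.

110 N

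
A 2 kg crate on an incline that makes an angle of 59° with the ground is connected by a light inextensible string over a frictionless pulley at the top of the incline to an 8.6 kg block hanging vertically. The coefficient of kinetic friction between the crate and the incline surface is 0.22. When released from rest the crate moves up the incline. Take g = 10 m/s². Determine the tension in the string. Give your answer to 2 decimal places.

For the crate on the incline: the weight component along the slope is m₁g sin 59° = 2 × 10 × 0.8572 = 17.144 N and the normal force is N = m₁g cos 59° = 10.301 N.
Kinetic friction opposes the crate's motion up the incline: f = μN = 0.22 × 10.301 = 2.266 N acting down the slope.
Newton's second law for the crate (up-slope positive): T − 17.144 − 2.266 = 2 a. For the hanging block (downward positive): 8.6 × 10 − T = 8.6 a.
Adding the two equations eliminates T: 66.590 = 10.6 a, so a = 6.2821 m/s².
Then from the hanging block's equation, T = 8.6 × (10 − 6.2821) = 31.974 N.

31.97 N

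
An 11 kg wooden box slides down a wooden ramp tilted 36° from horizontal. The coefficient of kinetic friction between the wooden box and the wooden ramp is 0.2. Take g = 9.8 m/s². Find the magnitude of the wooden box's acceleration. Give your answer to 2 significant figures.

4.2 m/s²

Resolving the weight along the incline: the component pulling the wooden box down the slope is mg sin 36° = 11 × 9.8 × 0.5878 = 63.365 N, and the normal force is N = mg cos 36° = 11 × 9.8 × 0.8090 = 87.210 N.
Kinetic friction acts up the slope with magnitude f = μN = 0.2 × 87.210 = 17.442 N.
Net force along the incline is 63.365 − 17.442 = 45.923 N, so a = 45.923 / 11 = 4.1748 m/s².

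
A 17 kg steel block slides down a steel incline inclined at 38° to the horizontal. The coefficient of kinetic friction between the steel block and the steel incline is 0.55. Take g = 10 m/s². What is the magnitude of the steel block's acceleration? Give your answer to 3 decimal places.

Resolving the weight along the incline: the component pulling the steel block down the slope is mg sin 38° = 17 × 10 × 0.6157 = 104.669 N, and the normal force is N = mg cos 38° = 17 × 10 × 0.7880 = 133.960 N.
Kinetic friction acts up the slope with magnitude f = μN = 0.55 × 133.960 = 73.678 N.
Net force along the incline is 104.669 − 73.678 = 30.991 N, so a = 30.991 / 17 = 1.8230 m/s².

1.823 m/s²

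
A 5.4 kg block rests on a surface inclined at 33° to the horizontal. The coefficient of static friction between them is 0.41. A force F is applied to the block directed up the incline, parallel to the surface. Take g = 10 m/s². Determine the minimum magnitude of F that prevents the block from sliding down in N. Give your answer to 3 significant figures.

The normal force is N = mg cos 33° = 45.288 N. With F at its minimum the block is on the verge of sliding down, so static friction is at its maximum μ_s N = 0.41 × 45.288 = 18.568 N and acts up the slope.
Equilibrium along the incline: F + μ_s N = mg sin 33°, so F = 29.411 − 18.568 = 10.843 N.

10.8 N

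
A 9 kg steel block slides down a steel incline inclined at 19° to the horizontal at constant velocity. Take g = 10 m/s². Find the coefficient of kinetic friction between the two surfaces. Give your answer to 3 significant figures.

0.344

At constant velocity the net force along the incline is zero: mg sin 19° = μ mg cos 19°.
So μ = tan 19° = 0.3256 / 0.9455 = 0.3444.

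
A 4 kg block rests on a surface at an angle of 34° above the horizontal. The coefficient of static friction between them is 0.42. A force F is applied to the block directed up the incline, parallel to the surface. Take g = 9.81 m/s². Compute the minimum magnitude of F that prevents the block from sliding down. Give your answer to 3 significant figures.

The normal force is N = mg cos 34° = 32.531 N. With F at its minimum the block is on the verge of sliding down, so static friction is at its maximum μ_s N = 0.42 × 32.531 = 13.663 N and acts up the slope.
Equilibrium along the incline: F + μ_s N = mg sin 34°, so F = 21.943 − 13.663 = 8.280 N.

8.28 N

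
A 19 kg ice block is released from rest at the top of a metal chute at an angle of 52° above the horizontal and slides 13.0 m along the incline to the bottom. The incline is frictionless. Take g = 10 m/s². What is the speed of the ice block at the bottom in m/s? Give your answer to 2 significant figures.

14 m/s

The weight component along the incline is mg sin 52° = 149.722 N and the normal force is N = mg cos 52° = 116.976 N.
With no friction, a = g sin 52° = 7.8801 m/s².
Starting from rest over a distance of 13.0 m, v² = 2aL = 2 × 7.8801 × 13.0 = 204.8826, so v = 14.3137 m/s.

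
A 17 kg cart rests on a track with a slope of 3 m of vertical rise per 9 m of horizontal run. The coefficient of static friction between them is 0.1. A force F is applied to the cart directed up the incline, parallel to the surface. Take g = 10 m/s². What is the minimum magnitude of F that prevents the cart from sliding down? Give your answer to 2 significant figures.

38 N

The normal force is N = mg cos 18.43° = 161.276 N. With F at its minimum the cart is on the verge of sliding down, so static friction is at its maximum μ_s N = 0.1 × 161.276 = 16.128 N and acts up the slope.
Equilibrium along the incline: F + μ_s N = mg sin 18.43°, so F = 53.759 − 16.128 = 37.631 N.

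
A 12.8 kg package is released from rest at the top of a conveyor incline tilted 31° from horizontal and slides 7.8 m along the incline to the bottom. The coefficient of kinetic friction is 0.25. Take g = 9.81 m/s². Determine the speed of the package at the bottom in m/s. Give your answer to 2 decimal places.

The weight component along the incline is mg sin 31° = 64.672 N and the normal force is N = mg cos 31° = 107.633 N.
Friction up the slope is f = μN = 0.25 × 107.633 = 26.908 N, so the net downslope force is 64.672 − 26.908 = 37.764 N and a = 37.764 / 12.8 = 2.9503 m/s².
Starting from rest over a distance of 7.8 m, v² = 2aL = 2 × 2.9503 × 7.8 = 46.0247, so v = 6.7842 m/s.

6.78 m/s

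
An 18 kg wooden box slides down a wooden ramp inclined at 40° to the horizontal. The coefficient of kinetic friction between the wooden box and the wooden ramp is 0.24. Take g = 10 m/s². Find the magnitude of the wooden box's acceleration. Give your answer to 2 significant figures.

4.6 m/s²

Resolving the weight along the incline: the component pulling the wooden box down the slope is mg sin 40° = 18 × 10 × 0.6428 = 115.704 N, and the normal force is N = mg cos 40° = 18 × 10 × 0.7660 = 137.880 N.
Kinetic friction acts up the slope with magnitude f = μN = 0.24 × 137.880 = 33.091 N.
Net force along the incline is 115.704 − 33.091 = 82.613 N, so a = 82.613 / 18 = 4.5896 m/s².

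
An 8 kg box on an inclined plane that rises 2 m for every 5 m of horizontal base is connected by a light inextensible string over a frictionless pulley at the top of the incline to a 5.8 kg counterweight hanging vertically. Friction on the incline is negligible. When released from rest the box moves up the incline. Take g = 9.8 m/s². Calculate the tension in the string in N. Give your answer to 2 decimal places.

For the box on the incline: the weight component along the slope is m₁g sin 21.80° = 8 × 9.8 × 0.3714 = 29.118 N and the normal force is N = m₁g cos 21.80° = 72.793 N.
Newton's second law for the box (up-slope positive): T − 29.118 = 8 a. For the hanging counterweight (downward positive): 5.8 × 9.8 − T = 5.8 a.
Adding the two equations eliminates T: 27.722 = 13.8 a, so a = 2.0088 m/s².
Then from the hanging counterweight's equation, T = 5.8 × (9.8 − 2.0088) = 45.189 N.

45.19 N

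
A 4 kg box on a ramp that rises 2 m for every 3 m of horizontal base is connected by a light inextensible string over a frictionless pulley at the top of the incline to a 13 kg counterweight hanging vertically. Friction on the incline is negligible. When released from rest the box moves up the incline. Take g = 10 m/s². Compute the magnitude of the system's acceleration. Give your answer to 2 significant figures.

For the box on the incline: the weight component along the slope is m₁g sin 33.69° = 4 × 10 × 0.5547 = 22.188 N and the normal force is N = m₁g cos 33.69° = 33.282 N.
Newton's second law for the box (up-slope positive): T − 22.188 = 4 a. For the hanging counterweight (downward positive): 13 × 10 − T = 13 a.
Adding the two equations eliminates T: 107.812 = 17 a, so a = 6.3419 m/s².

6.3 m/s²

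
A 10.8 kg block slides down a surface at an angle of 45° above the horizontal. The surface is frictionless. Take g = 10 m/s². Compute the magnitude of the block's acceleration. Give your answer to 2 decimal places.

7.07 m/s²

Resolving the weight along the incline: the component pulling the block down the slope is mg sin 45° = 10.8 × 10 × 0.7071 = 76.367 N, and the normal force is N = mg cos 45° = 10.8 × 10 × 0.7071 = 76.367 N.
With no friction the net force along the incline is 76.367 N, so a = g sin 45° = 76.367 / 10.8 = 7.0710 m/s².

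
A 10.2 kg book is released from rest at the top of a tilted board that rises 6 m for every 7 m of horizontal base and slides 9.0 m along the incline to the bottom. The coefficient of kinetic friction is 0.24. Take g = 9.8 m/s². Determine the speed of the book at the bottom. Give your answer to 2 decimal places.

9.09 m/s

The weight component along the incline is mg sin 40.60° = 65.053 N and the normal force is N = mg cos 40.60° = 75.895 N.
Friction up the slope is f = μN = 0.24 × 75.895 = 18.215 N, so the net downslope force is 65.053 − 18.215 = 46.838 N and a = 46.838 / 10.2 = 4.5920 m/s².
Starting from rest over a distance of 9.0 m, v² = 2aL = 2 × 4.5920 × 9.0 = 82.6560, so v = 9.0915 m/s.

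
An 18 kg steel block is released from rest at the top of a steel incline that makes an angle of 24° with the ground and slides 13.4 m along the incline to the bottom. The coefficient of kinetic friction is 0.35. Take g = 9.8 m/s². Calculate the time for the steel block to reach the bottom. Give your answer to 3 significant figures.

5.61 s

The weight component along the incline is mg sin 24° = 71.748 N and the normal force is N = mg cos 24° = 161.149 N.
Friction up the slope is f = μN = 0.35 × 161.149 = 56.402 N, so the net downslope force is 71.748 − 56.402 = 15.346 N and a = 15.346 / 18 = 0.8526 m/s².
Starting from rest, L = ½at², so t = √(2L/a) = √(2 × 13.4 / 0.8526) = 5.6065 s.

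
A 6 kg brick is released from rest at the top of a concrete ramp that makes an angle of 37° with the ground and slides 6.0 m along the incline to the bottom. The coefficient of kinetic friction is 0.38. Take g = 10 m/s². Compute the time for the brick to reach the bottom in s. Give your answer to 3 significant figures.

2.01 s

The weight component along the incline is mg sin 37° = 36.109 N and the normal force is N = mg cos 37° = 47.918 N.
Friction up the slope is f = μN = 0.38 × 47.918 = 18.209 N, so the net downslope force is 36.109 − 18.209 = 17.900 N and a = 17.900 / 6 = 2.9833 m/s².
Starting from rest, L = ½at², so t = √(2L/a) = √(2 × 6.0 / 2.9833) = 2.0056 s.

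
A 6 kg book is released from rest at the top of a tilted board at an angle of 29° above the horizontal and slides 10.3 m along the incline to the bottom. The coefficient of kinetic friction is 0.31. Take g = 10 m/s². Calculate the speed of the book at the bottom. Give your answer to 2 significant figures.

6.6 m/s

The weight component along the incline is mg sin 29° = 29.089 N and the normal force is N = mg cos 29° = 52.477 N.
Friction up the slope is f = μN = 0.31 × 52.477 = 16.268 N, so the net downslope force is 29.089 − 16.268 = 12.821 N and a = 12.821 / 6 = 2.1368 m/s².
Starting from rest over a distance of 10.3 m, v² = 2aL = 2 × 2.1368 × 10.3 = 44.0181, so v = 6.6346 m/s.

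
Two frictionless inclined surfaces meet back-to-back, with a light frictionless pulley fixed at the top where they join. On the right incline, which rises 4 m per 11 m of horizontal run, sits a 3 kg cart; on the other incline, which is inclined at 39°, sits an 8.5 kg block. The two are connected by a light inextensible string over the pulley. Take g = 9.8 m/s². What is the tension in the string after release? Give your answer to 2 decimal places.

Resolve each weight along its own incline: the 3 kg mass has component 3 × 9.8 × sin 19.98° = 10.047 N down its slope, and the 8.5 kg mass has 8.5 × 9.8 × sin 39° = 52.422 N down its slope.
The 8.5 kg side's 52.422 N exceeds the other side's 10.047 N, so that mass slides down and the 3 kg mass slides up. Taking that direction as positive, Newton's second law for the whole system gives 52.422 − 10.047 = (3 + 8.5) a, so a = 42.375 / 11.5 = 3.6848 m/s².
For the 3 kg mass (up-slope positive): T − 10.047 = 3 × 3.6848, so T = 21.101 N.

21.10 N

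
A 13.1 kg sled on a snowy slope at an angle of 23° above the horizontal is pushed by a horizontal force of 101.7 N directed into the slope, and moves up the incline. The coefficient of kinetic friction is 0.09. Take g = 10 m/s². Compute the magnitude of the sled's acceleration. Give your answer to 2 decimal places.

2.14 m/s²

The horizontal push has components F cos 23° = 101.7 × 0.9205 = 93.615 N up the incline and F sin 23° = 101.7 × 0.3907 = 39.734 N pressing into the surface.
The normal force is therefore N = mg cos 23° + F sin 23° = 120.585 + 39.734 = 160.319 N, and kinetic friction down the slope is μN = 0.09 × 160.319 = 14.429 N.
Along the incline: F cos 23° − mg sin 23° − μN = ma, so 93.615 − 51.182 − 14.429 = 13.1 a, giving a = 2.1377 m/s².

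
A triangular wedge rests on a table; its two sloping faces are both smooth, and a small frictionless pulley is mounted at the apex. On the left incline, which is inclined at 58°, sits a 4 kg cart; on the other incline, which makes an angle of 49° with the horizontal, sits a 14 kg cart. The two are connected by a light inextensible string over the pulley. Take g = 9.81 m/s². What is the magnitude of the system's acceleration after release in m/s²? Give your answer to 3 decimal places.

3.910 m/s²

Resolve each weight along its own incline: the 4 kg mass has component 4 × 9.81 × sin 58° = 33.277 N down its slope, and the 14 kg mass has 14 × 9.81 × sin 49° = 103.652 N down its slope.
The 14 kg side's 103.652 N exceeds the other side's 33.277 N, so that mass slides down and the 4 kg mass slides up. Taking that direction as positive, Newton's second law for the whole system gives 103.652 − 33.277 = (4 + 14) a, so a = 70.375 / 18 = 3.9097 m/s².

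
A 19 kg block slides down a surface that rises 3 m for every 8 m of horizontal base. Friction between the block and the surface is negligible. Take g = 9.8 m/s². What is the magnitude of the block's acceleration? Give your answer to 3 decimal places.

Resolving the weight along the incline: the component pulling the block down the slope is mg sin 20.56° = 19 × 9.8 × 0.3511 = 65.375 N, and the normal force is N = mg cos 20.56° = 19 × 9.8 × 0.9363 = 174.339 N.
With no friction the net force along the incline is 65.375 N, so a = g sin 20.56° = 65.375 / 19 = 3.4408 m/s².

3.441 m/s²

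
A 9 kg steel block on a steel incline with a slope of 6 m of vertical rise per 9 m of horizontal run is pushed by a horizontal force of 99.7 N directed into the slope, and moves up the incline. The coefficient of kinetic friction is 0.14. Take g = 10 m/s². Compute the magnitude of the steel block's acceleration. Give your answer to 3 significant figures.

The horizontal push has components F cos 33.69° = 99.7 × 0.8321 = 82.960 N up the incline and F sin 33.69° = 99.7 × 0.5547 = 55.304 N pressing into the surface.
The normal force is therefore N = mg cos 33.69° + F sin 33.69° = 74.889 + 55.304 = 130.193 N, and kinetic friction down the slope is μN = 0.14 × 130.193 = 18.227 N.
Along the incline: F cos 33.69° − mg sin 33.69° − μN = ma, so 82.960 − 49.923 − 18.227 = 9 a, giving a = 1.6456 m/s².

1.65 m/s²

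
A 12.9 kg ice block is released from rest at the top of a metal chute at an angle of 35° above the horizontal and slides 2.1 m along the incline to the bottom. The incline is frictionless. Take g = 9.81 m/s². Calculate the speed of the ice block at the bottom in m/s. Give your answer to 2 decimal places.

The weight component along the incline is mg sin 35° = 72.586 N and the normal force is N = mg cos 35° = 103.663 N.
With no friction, a = g sin 35° = 5.6268 m/s².
Starting from rest over a distance of 2.1 m, v² = 2aL = 2 × 5.6268 × 2.1 = 23.6326, so v = 4.8613 m/s.

4.86 m/s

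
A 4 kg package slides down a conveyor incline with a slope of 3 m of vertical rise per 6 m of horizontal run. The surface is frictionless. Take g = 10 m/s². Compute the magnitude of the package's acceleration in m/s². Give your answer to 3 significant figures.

4.47 m/s²

Resolving the weight along the incline: the component pulling the package down the slope is mg sin 26.57° = 4 × 10 × 0.4472 = 17.888 N, and the normal force is N = mg cos 26.57° = 4 × 10 × 0.8944 = 35.776 N.
With no friction the net force along the incline is 17.888 N, so a = g sin 26.57° = 17.888 / 4 = 4.4720 m/s².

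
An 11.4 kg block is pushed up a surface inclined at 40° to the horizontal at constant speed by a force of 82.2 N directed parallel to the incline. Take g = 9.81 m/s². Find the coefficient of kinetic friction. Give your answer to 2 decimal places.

At constant speed ΣF = 0 along the incline. The applied 82.2 N acts up the slope; the weight component mg sin 40° = 71.886 N and kinetic friction μN both act down the slope.
So 82.2 = 71.886 + μ × 85.670, giving μ = (82.2 − 71.886) / 85.670 = 0.1204.

0.12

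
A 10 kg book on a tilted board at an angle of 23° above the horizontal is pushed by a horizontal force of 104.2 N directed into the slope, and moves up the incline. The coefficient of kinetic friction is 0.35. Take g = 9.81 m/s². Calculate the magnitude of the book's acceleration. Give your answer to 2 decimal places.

1.17 m/s²

The horizontal push has components F cos 23° = 104.2 × 0.9205 = 95.916 N up the incline and F sin 23° = 104.2 × 0.3907 = 40.711 N pressing into the surface.
The normal force is therefore N = mg cos 23° + F sin 23° = 90.301 + 40.711 = 131.012 N, and kinetic friction down the slope is μN = 0.35 × 131.012 = 45.854 N.
Along the incline: F cos 23° − mg sin 23° − μN = ma, so 95.916 − 38.328 − 45.854 = 10 a, giving a = 1.1734 m/s².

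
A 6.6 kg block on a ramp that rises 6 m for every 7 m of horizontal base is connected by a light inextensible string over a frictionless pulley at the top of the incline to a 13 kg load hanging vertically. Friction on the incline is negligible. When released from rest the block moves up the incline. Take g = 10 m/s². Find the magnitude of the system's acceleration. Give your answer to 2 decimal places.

For the block on the incline: the weight component along the slope is m₁g sin 40.60° = 6.6 × 10 × 0.6508 = 42.953 N and the normal force is N = m₁g cos 40.60° = 50.111 N.
Newton's second law for the block (up-slope positive): T − 42.953 = 6.6 a. For the hanging load (downward positive): 13 × 10 − T = 13 a.
Adding the two equations eliminates T: 87.047 = 19.6 a, so a = 4.4412 m/s².

4.44 m/s²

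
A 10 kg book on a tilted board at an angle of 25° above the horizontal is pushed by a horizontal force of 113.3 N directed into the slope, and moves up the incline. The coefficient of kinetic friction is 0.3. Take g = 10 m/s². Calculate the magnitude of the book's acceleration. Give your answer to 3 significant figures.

1.89 m/s²

The horizontal push has components F cos 25° = 113.3 × 0.9063 = 102.684 N up the incline and F sin 25° = 113.3 × 0.4226 = 47.881 N pressing into the surface.
The normal force is therefore N = mg cos 25° + F sin 25° = 90.630 + 47.881 = 138.511 N, and kinetic friction down the slope is μN = 0.3 × 138.511 = 41.553 N.
Along the incline: F cos 25° − mg sin 25° − μN = ma, so 102.684 − 42.260 − 41.553 = 10 a, giving a = 1.8871 m/s².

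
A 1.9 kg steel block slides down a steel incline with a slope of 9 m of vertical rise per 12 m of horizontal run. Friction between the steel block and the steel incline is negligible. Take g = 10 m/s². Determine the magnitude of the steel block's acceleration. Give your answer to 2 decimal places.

6.00 m/s²

Resolving the weight along the incline: the component pulling the steel block down the slope is mg sin 36.87° = 1.9 × 10 × 0.6000 = 11.400 N, and the normal force is N = mg cos 36.87° = 1.9 × 10 × 0.8000 = 15.200 N.
With no friction the net force along the incline is 11.400 N, so a = g sin 36.87° = 11.400 / 1.9 = 6.0000 m/s².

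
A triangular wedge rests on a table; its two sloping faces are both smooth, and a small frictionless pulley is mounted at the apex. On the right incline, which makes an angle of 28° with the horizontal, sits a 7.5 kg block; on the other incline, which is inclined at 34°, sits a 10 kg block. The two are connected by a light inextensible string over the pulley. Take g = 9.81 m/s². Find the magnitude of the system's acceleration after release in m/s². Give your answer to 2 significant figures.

1.2 m/s²

Resolve each weight along its own incline: the 7.5 kg mass has component 7.5 × 9.81 × sin 28° = 34.541 N down its slope, and the 10 kg mass has 10 × 9.81 × sin 34° = 54.857 N down its slope.
The 10 kg side's 54.857 N exceeds the other side's 34.541 N, so that mass slides down and the 7.5 kg mass slides up. Taking that direction as positive, Newton's second law for the whole system gives 54.857 − 34.541 = (7.5 + 10) a, so a = 20.316 / 17.5 = 1.1609 m/s².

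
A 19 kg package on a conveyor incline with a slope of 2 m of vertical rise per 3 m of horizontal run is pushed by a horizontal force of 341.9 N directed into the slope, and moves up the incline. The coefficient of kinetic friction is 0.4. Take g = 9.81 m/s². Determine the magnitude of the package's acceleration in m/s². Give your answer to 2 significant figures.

2.3 m/s²

The horizontal push has components F cos 33.69° = 341.9 × 0.8321 = 284.495 N up the incline and F sin 33.69° = 341.9 × 0.5547 = 189.652 N pressing into the surface.
The normal force is therefore N = mg cos 33.69° + F sin 33.69° = 155.095 + 189.652 = 344.747 N, and kinetic friction down the slope is μN = 0.4 × 344.747 = 137.899 N.
Along the incline: F cos 33.69° − mg sin 33.69° − μN = ma, so 284.495 − 103.391 − 137.899 = 19 a, giving a = 2.2739 m/s².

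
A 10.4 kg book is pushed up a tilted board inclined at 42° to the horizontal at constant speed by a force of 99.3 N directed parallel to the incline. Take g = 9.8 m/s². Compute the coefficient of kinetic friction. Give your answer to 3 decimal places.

At constant speed ΣF = 0 along the incline. The applied 99.3 N acts up the slope; the weight component mg sin 42° = 68.198 N and kinetic friction μN both act down the slope.
So 99.3 = 68.198 + μ × 75.741, giving μ = (99.3 − 68.198) / 75.741 = 0.4106.

0.411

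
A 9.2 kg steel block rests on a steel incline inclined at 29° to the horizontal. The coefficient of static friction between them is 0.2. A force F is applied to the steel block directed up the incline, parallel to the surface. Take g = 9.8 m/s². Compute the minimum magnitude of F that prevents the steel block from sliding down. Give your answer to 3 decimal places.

27.939 N

The normal force is N = mg cos 29° = 78.856 N. With F at its minimum the steel block is on the verge of sliding down, so static friction is at its maximum μ_s N = 0.2 × 78.856 = 15.771 N and acts up the slope.
Equilibrium along the incline: F + μ_s N = mg sin 29°, so F = 43.710 − 15.771 = 27.939 N.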